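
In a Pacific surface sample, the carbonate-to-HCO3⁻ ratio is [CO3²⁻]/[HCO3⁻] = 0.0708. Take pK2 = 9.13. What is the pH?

pH = 7.98

From K2 = [H⁺][CO3²⁻]/[HCO3⁻]:  pH = pK2 + log₁₀([CO3²⁻]/[HCO3⁻])
log₁₀(0.0708) = -1.150
pH = 9.13 + (-1.150) = 7.98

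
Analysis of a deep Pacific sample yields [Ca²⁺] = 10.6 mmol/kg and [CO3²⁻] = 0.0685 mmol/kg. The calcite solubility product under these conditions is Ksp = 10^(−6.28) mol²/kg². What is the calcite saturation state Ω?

Ω = 1.38

Ksp = 10^(−6.28) = 5.248×10^-7
Ω = [Ca²⁺][CO3²⁻]/Ksp = (10.6×10^-3)(0.0685×10^-3) / 5.248×10^-7 = 1.38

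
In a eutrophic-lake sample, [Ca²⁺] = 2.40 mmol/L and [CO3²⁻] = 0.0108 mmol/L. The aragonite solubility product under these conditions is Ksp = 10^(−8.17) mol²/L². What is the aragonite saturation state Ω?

Ksp = 10^(−8.17) = 6.761×10^-9
Ω = [Ca²⁺][CO3²⁻]/Ksp = (2.40×10^-3)(0.0108×10^-3) / 6.761×10^-9 = 3.83

Ω = 3.83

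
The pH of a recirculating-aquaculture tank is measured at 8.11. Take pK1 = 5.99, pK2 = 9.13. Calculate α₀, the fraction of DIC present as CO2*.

α₀ = 0.00688

α₀ = 1 / (1 + K1/[H⁺] + K1K2/[H⁺]²) = 1 / (1 + 10^+2.12 + 10^+1.10)
   = 1 / (1 + 131.83 + 12.589) = 1/145.41 = 0.006877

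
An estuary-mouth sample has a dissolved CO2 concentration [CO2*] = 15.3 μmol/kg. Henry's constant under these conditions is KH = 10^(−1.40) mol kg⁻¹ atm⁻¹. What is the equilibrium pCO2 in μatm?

pCO2 = 384 μatm

KH = 10^(−1.40) = 3.981×10^-2 mol kg⁻¹ atm⁻¹
pCO2 = [CO2*]/KH = 15.3×10^-6 / 3.981×10^-2 = 3.84×10^-4 atm = 384 μatm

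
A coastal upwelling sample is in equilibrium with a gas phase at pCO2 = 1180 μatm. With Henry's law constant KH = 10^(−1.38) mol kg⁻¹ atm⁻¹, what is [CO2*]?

[CO2*] = 49.2 μmol/kg

KH = 10^(−1.38) = 4.169×10^-2 mol kg⁻¹ atm⁻¹
[CO2*] = KH · pCO2 = 4.169×10^-2 × 1180×10^-6 atm = 4.92×10^-5 mol/kg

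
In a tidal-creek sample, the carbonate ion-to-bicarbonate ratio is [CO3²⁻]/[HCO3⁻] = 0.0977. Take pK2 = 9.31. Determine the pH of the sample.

pH = 8.30

From K2 = [H⁺][CO3²⁻]/[HCO3⁻]:  pH = pK2 + log₁₀([CO3²⁻]/[HCO3⁻])
log₁₀(0.0977) = -1.010
pH = 9.31 + (-1.010) = 8.30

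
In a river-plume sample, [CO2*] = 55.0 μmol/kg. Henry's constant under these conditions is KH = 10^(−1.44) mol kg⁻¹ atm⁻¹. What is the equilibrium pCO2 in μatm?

KH = 10^(−1.44) = 3.631×10^-2 mol kg⁻¹ atm⁻¹
pCO2 = [CO2*]/KH = 55.0×10^-6 / 3.631×10^-2 = 1.51×10^-3 atm = 1510 μatm

pCO2 = 1510 μatm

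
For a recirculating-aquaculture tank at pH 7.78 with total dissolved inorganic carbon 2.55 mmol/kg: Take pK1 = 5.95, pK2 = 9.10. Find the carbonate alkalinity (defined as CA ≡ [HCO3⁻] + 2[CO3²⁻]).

CA = 2.63 mmol/kg

CA = [HCO3⁻] + 2[CO3²⁻] = (α₁ + 2α₂)·DIC
At pH 7.78: [H⁺]/K1 = 10^-1.83 = 0.014791, K2/[H⁺] = 10^-1.32 = 0.047863
α₁ = 1/(1 + 0.014791 + 0.047863) = 1/1.0627 = 0.9410; α₂ = α₁·K2/[H⁺] = 0.04504
α₁ + 2α₂ = 1.0311
CA = 1.0311 × 2.55 = 2.63 mmol/kg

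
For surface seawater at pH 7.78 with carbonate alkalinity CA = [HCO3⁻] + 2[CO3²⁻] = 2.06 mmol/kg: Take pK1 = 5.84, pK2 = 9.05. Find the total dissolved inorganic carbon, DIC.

CA = [HCO3⁻] + 2[CO3²⁻] = (α₁ + 2α₂)·DIC
At pH 7.78: [H⁺]/K1 = 10^-1.94 = 0.011482, K2/[H⁺] = 10^-1.27 = 0.053703
α₁ = 1/(1 + 0.011482 + 0.053703) = 1/1.0652 = 0.9388; α₂ = α₁·K2/[H⁺] = 0.05042
α₁ + 2α₂ = 1.0396
DIC = CA / (α₁ + 2α₂) = 2.06 / 1.0396 = 1.98 mmol/kg

DIC = 1.98 mmol/kg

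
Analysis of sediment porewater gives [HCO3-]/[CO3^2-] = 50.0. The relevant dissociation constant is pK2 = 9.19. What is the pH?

pH = 7.49

From K2 = [H⁺][CO3^2-]/[HCO3-]:  pH = pK2 − log₁₀([HCO3-]/[CO3^2-])
log₁₀(50.0) = +1.699
pH = 9.19 − (+1.699) = 7.49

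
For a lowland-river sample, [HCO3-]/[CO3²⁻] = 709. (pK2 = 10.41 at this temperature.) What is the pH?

From K2 = [H⁺][CO3²⁻]/[HCO3-]:  pH = pK2 − log₁₀([HCO3-]/[CO3²⁻])
log₁₀(709) = +2.851
pH = 10.41 − (+2.851) = 7.56

pH = 7.56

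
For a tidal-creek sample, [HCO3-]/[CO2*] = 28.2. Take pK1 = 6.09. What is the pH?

pH = 7.54

From K1 = [H⁺][HCO3-]/[CO2*]:  pH = pK1 + log₁₀([HCO3-]/[CO2*])
log₁₀(28.2) = +1.450
pH = 6.09 + (+1.450) = 7.54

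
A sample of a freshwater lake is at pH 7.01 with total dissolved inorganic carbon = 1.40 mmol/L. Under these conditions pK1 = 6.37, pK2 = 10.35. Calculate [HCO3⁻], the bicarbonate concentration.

α₁ = 1 / (1 + [H⁺]/K1 + K2/[H⁺]) = 1 / (1 + 10^-0.64 + 10^-3.34)
   = 1 / (1 + 0.22909 + 0.00045709) = 1/1.2295 = 0.8133
[HCO3⁻] = α₁ × DIC = 0.8133 × 1.40 = 1.14 mmol/L

[HCO3⁻] = 1.14 mmol/L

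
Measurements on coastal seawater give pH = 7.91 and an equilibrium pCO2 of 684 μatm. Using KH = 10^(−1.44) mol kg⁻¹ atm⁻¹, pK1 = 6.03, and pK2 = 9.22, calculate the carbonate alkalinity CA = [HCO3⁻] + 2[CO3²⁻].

[CO2*] = KH · pCO2 = 10^(−1.44) × 684×10^-6 = 2.483×10^-5 mol/kg
α₀ = 1/(1 + K1/[H⁺] + K1K2/[H⁺]²) = 1/(1 + 10^+1.88 + 10^+0.57) = 0.01241
DIC = [CO2*]/α₀ = 2.483×10^-5 / 0.01241 = 2.001 mmol/kg
CA = (α₁ + 2α₂)·DIC = (0.9415 + 2×0.04611) × 2.001 = 2.07 mmol/kg

CA = 2.07 mmol/kg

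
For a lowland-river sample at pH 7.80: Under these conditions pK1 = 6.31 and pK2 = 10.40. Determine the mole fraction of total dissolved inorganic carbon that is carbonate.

α₂ = 1 / (1 + [H⁺]/K2 + [H⁺]²/(K1K2)) = 1 / (1 + 10^+2.60 + 10^+1.11)
   = 1 / (1 + 398.11 + 12.882) = 1/411.99 = 0.002427

α₂ = 0.00243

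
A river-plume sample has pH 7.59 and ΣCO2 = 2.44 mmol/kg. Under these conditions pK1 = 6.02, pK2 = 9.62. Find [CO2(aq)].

[CO2*] = 0.0634 mmol/kg

α₀ = 1 / (1 + K1/[H⁺] + K1K2/[H⁺]²) = 1 / (1 + 10^+1.57 + 10^-0.46)
   = 1 / (1 + 37.154 + 0.34674) = 1/38.500 = 0.02597
[CO2*] = α₀ × DIC = 0.02597 × 2.44 = 0.0634 mmol/kg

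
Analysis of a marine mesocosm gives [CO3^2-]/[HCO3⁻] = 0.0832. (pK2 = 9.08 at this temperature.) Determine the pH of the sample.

pH = 8.00

From K2 = [H⁺][CO3^2-]/[HCO3⁻]:  pH = pK2 + log₁₀([CO3^2-]/[HCO3⁻])
log₁₀(0.0832) = -1.080
pH = 9.08 + (-1.080) = 8.00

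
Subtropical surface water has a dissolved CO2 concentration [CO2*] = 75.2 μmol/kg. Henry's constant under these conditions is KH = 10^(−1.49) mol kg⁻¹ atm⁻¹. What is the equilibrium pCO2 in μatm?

KH = 10^(−1.49) = 3.236×10^-2 mol kg⁻¹ atm⁻¹
pCO2 = [CO2*]/KH = 75.2×10^-6 / 3.236×10^-2 = 2.32×10^-3 atm = 2320 μatm

pCO2 = 2320 μatm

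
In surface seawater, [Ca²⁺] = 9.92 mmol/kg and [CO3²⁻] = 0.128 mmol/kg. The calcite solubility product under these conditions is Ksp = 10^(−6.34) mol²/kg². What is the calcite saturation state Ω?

Ksp = 10^(−6.34) = 4.571×10^-7
Ω = [Ca²⁺][CO3²⁻]/Ksp = (9.92×10^-3)(0.128×10^-3) / 4.571×10^-7 = 2.78

Ω = 2.78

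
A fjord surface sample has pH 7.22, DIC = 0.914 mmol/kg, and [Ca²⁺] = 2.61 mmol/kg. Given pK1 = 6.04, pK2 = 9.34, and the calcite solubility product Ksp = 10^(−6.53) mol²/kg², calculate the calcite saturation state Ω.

Ω = 0.0571

α₂ = 1 / (1 + [H⁺]/K2 + [H⁺]²/(K1K2)) = 1 / (1 + 10^+2.12 + 10^+0.94)
   = 1 / (1 + 131.83 + 8.7096) = 1/141.54 = 0.007065
[CO3²⁻] = α₂ × DIC = 0.007065 × 0.914 = 0.006458 mmol/kg = 6.458 μmol/kg
Ksp = 10^(−6.53) = 2.951×10^-7
Ω = [Ca²⁺][CO3²⁻]/Ksp = (2.61×10^-3)(6.458×10^-6) / 2.951×10^-7 = 0.0571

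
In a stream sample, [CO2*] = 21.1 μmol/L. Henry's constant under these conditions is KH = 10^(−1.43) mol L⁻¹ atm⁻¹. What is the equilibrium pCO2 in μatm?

KH = 10^(−1.43) = 3.715×10^-2 mol L⁻¹ atm⁻¹
pCO2 = [CO2*]/KH = 21.1×10^-6 / 3.715×10^-2 = 5.68×10^-4 atm = 568 μatm

pCO2 = 568 μatm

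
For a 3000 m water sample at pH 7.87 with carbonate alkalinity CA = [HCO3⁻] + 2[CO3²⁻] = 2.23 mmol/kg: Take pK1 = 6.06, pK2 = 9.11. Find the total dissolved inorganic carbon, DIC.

CA = [HCO3⁻] + 2[CO3²⁻] = (α₁ + 2α₂)·DIC
At pH 7.87: [H⁺]/K1 = 10^-1.81 = 0.015488, K2/[H⁺] = 10^-1.24 = 0.057544
α₁ = 1/(1 + 0.015488 + 0.057544) = 1/1.0730 = 0.9319; α₂ = α₁·K2/[H⁺] = 0.05363
α₁ + 2α₂ = 1.0392
DIC = CA / (α₁ + 2α₂) = 2.23 / 1.0392 = 2.15 mmol/kg

DIC = 2.15 mmol/kg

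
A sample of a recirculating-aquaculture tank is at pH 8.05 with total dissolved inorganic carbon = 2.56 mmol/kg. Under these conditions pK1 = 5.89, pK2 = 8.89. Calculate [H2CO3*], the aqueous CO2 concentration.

α₀ = 1 / (1 + K1/[H⁺] + K1K2/[H⁺]²) = 1 / (1 + 10^+2.16 + 10^+1.32)
   = 1 / (1 + 144.54 + 20.893) = 1/166.44 = 0.006008
[CO2*] = α₀ × DIC = 0.006008 × 2.56 = 0.0154 mmol/kg = 15.4 μmol/kg

[CO2*] = 15.4 μmol/kg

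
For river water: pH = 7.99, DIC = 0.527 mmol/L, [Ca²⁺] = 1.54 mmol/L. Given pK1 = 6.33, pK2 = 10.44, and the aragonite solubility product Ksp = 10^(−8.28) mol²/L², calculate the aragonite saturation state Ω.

α₂ = 1 / (1 + [H⁺]/K2 + [H⁺]²/(K1K2)) = 1 / (1 + 10^+2.45 + 10^+0.79)
   = 1 / (1 + 281.84 + 6.1660) = 1/289.00 = 0.003460
[CO3²⁻] = α₂ × DIC = 0.003460 × 0.527 = 0.001824 mmol/L = 1.824 μmol/L
Ksp = 10^(−8.28) = 5.248×10^-9
Ω = [Ca²⁺][CO3²⁻]/Ksp = (1.54×10^-3)(1.824×10^-6) / 5.248×10^-9 = 0.535

Ω = 0.535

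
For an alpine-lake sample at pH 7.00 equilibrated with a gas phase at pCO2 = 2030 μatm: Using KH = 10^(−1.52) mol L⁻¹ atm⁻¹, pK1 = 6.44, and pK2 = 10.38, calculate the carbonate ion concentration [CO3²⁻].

[CO2*] = KH · pCO2 = 10^(−1.52) × 2030×10^-6 = 6.131×10^-5 mol/L
α₀ = 1/(1 + K1/[H⁺] + K1K2/[H⁺]²) = 1/(1 + 10^+0.56 + 10^-2.82) = 0.2159
DIC = [CO2*]/α₀ = 6.131×10^-5 / 0.2159 = 0.2840 mmol/L
[CO3²⁻] = α₂·DIC; α₂ = 0.0003267, so [CO3²⁻] = 0.0003267 × 0.2840 = 9.28×10^-5 mmol/L = 0.0928 μmol/L

[CO3²⁻] = 0.0928 μmol/L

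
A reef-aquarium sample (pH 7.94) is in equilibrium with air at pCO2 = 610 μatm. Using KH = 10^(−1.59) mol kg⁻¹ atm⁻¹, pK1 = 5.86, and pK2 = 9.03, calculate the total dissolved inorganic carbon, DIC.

[CO2*] = KH · pCO2 = 10^(−1.59) × 610×10^-6 = 1.568×10^-5 mol/kg
α₀ = 1/(1 + K1/[H⁺] + K1K2/[H⁺]²) = 1/(1 + 10^+2.08 + 10^+0.99) = 0.007634
DIC = [CO2*]/α₀ = 1.568×10^-5 / 0.007634 = 2.05 mmol/kg

DIC = 2.05 mmol/kg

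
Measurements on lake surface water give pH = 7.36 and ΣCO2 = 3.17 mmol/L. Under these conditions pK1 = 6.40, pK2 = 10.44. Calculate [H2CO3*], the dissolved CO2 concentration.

α₀ = 1 / (1 + K1/[H⁺] + K1K2/[H⁺]²) = 1 / (1 + 10^+0.96 + 10^-2.12)
   = 1 / (1 + 9.1201 + 0.0075858) = 1/10.128 = 0.09874
[CO2*] = α₀ × DIC = 0.09874 × 3.17 = 0.313 mmol/L

[CO2*] = 0.313 mmol/L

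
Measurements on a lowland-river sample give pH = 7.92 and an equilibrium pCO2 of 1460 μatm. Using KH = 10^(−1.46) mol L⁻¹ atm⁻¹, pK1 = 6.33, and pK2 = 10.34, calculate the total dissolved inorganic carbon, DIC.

[CO2*] = KH · pCO2 = 10^(−1.46) × 1460×10^-6 = 5.062×10^-5 mol/L
α₀ = 1/(1 + K1/[H⁺] + K1K2/[H⁺]²) = 1/(1 + 10^+1.59 + 10^-0.83) = 0.02497
DIC = [CO2*]/α₀ = 5.062×10^-5 / 0.02497 = 2.03 mmol/L

DIC = 2.03 mmol/L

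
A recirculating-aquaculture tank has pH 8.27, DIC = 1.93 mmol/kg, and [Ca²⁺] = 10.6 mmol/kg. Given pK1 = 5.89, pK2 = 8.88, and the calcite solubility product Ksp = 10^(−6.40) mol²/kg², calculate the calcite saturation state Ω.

α₂ = 1 / (1 + [H⁺]/K2 + [H⁺]²/(K1K2)) = 1 / (1 + 10^+0.61 + 10^-1.77)
   = 1 / (1 + 4.0738 + 0.016982) = 1/5.0908 = 0.1964
[CO3²⁻] = α₂ × DIC = 0.1964 × 1.93 = 0.3791 mmol/kg
Ksp = 10^(−6.40) = 3.981×10^-7
Ω = [Ca²⁺][CO3²⁻]/Ksp = (10.6×10^-3)(3.791×10^-4) / 3.981×10^-7 = 10.1

Ω = 10.1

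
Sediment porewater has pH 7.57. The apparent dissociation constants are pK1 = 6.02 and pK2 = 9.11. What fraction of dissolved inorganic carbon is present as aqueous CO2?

α₀ = 0.0267

α₀ = 1 / (1 + K1/[H⁺] + K1K2/[H⁺]²) = 1 / (1 + 10^+1.55 + 10^+0.01)
   = 1 / (1 + 35.481 + 1.0233) = 1/37.505 = 0.02666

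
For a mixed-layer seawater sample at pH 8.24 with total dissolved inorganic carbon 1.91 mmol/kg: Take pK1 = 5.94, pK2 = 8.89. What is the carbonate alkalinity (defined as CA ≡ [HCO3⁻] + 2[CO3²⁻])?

CA = 2.25 mmol/kg

CA = [HCO3⁻] + 2[CO3²⁻] = (α₁ + 2α₂)·DIC
At pH 8.24: [H⁺]/K1 = 10^-2.30 = 0.0050119, K2/[H⁺] = 10^-0.65 = 0.22387
α₁ = 1/(1 + 0.0050119 + 0.22387) = 1/1.2289 = 0.8137; α₂ = α₁·K2/[H⁺] = 0.1822
α₁ + 2α₂ = 1.1781
CA = 1.1781 × 1.91 = 2.25 mmol/kg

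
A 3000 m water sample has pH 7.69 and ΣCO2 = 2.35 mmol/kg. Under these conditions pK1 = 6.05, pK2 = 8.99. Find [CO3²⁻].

α₂ = 1 / (1 + [H⁺]/K2 + [H⁺]²/(K1K2)) = 1 / (1 + 10^+1.30 + 10^-0.34)
   = 1 / (1 + 19.953 + 0.45709) = 1/21.410 = 0.04671
[CO3²⁻] = α₂ × DIC = 0.04671 × 2.35 = 0.110 mmol/kg

[CO3²⁻] = 0.110 mmol/kg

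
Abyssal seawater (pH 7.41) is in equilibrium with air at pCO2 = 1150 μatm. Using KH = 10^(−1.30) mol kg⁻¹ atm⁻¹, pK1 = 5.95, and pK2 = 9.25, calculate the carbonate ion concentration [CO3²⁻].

[CO3²⁻] = 0.0240 mmol/kg

[CO2*] = KH · pCO2 = 10^(−1.30) × 1150×10^-6 = 5.764×10^-5 mol/kg
α₀ = 1/(1 + K1/[H⁺] + K1K2/[H⁺]²) = 1/(1 + 10^+1.46 + 10^-0.38) = 0.03305
DIC = [CO2*]/α₀ = 5.764×10^-5 / 0.03305 = 1.744 mmol/kg
[CO3²⁻] = α₂·DIC; α₂ = 0.01378, so [CO3²⁻] = 0.01378 × 1.744 = 0.0240 mmol/kg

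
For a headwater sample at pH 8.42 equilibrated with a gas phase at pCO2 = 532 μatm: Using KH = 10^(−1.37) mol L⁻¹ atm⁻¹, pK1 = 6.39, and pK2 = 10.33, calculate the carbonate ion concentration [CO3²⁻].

[CO2*] = KH · pCO2 = 10^(−1.37) × 532×10^-6 = 2.269×10^-5 mol/L
α₀ = 1/(1 + K1/[H⁺] + K1K2/[H⁺]²) = 1/(1 + 10^+2.03 + 10^+0.12) = 0.009135
DIC = [CO2*]/α₀ = 2.269×10^-5 / 0.009135 = 2.484 mmol/L
[CO3²⁻] = α₂·DIC; α₂ = 0.01204, so [CO3²⁻] = 0.01204 × 2.484 = 0.0299 mmol/L

[CO3²⁻] = 0.0299 mmol/L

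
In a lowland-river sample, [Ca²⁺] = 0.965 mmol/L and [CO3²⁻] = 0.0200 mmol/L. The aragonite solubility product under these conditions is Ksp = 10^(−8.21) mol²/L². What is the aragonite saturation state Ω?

Ksp = 10^(−8.21) = 6.166×10^-9
Ω = [Ca²⁺][CO3²⁻]/Ksp = (0.965×10^-3)(0.0200×10^-3) / 6.166×10^-9 = 3.13

Ω = 3.13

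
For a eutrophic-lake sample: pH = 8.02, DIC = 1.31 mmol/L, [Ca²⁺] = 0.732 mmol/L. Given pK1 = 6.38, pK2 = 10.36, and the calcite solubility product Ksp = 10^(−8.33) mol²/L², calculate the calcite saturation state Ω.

α₂ = 1 / (1 + [H⁺]/K2 + [H⁺]²/(K1K2)) = 1 / (1 + 10^+2.34 + 10^+0.70)
   = 1 / (1 + 218.78 + 5.0119) = 1/224.79 = 0.004449
[CO3²⁻] = α₂ × DIC = 0.004449 × 1.31 = 0.005828 mmol/L = 5.828 μmol/L
Ksp = 10^(−8.33) = 4.677×10^-9
Ω = [Ca²⁺][CO3²⁻]/Ksp = (0.732×10^-3)(5.828×10^-6) / 4.677×10^-9 = 0.912

Ω = 0.912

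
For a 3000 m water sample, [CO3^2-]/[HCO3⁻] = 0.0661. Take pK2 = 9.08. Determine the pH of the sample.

pH = 7.90

From K2 = [H⁺][CO3^2-]/[HCO3⁻]:  pH = pK2 + log₁₀([CO3^2-]/[HCO3⁻])
log₁₀(0.0661) = -1.180
pH = 9.08 + (-1.180) = 7.90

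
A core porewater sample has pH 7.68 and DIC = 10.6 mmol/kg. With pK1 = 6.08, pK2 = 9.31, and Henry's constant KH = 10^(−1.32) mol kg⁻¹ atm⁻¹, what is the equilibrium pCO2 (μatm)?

α₀ = 1 / (1 + K1/[H⁺] + K1K2/[H⁺]²) = 1 / (1 + 10^+1.60 + 10^-0.03)
   = 1 / (1 + 39.811 + 0.93325) = 1/41.744 = 0.02396
[CO2*] = α₀ × DIC = 0.02396 × 10.6 = 0.2539 mmol/kg
pCO2 = [CO2*]/KH = 2.539×10^-4 / 4.786×10^-2 = 5310 μatm

pCO2 = 5310 μatm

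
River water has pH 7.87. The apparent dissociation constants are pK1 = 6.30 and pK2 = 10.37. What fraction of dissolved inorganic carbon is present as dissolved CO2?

α₀ = 0.0261

α₀ = 1 / (1 + K1/[H⁺] + K1K2/[H⁺]²) = 1 / (1 + 10^+1.57 + 10^-0.93)
   = 1 / (1 + 37.154 + 0.11749) = 1/38.271 = 0.02613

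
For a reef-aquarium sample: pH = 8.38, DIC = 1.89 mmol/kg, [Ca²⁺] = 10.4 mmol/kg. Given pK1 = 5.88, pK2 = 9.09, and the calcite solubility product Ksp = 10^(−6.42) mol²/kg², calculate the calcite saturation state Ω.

Ω = 8.41

α₂ = 1 / (1 + [H⁺]/K2 + [H⁺]²/(K1K2)) = 1 / (1 + 10^+0.71 + 10^-1.79)
   = 1 / (1 + 5.1286 + 0.016218) = 1/6.1448 = 0.1627
[CO3²⁻] = α₂ × DIC = 0.1627 × 1.89 = 0.3076 mmol/kg
Ksp = 10^(−6.42) = 3.802×10^-7
Ω = [Ca²⁺][CO3²⁻]/Ksp = (10.4×10^-3)(3.076×10^-4) / 3.802×10^-7 = 8.41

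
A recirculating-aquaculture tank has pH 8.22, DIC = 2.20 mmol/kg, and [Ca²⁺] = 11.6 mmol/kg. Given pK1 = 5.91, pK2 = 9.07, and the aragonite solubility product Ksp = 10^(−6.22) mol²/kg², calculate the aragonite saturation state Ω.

α₂ = 1 / (1 + [H⁺]/K2 + [H⁺]²/(K1K2)) = 1 / (1 + 10^+0.85 + 10^-1.46)
   = 1 / (1 + 7.0795 + 0.034674) = 1/8.1141 = 0.1232
[CO3²⁻] = α₂ × DIC = 0.1232 × 2.20 = 0.2711 mmol/kg
Ksp = 10^(−6.22) = 6.026×10^-7
Ω = [Ca²⁺][CO3²⁻]/Ksp = (11.6×10^-3)(2.711×10^-4) / 6.026×10^-7 = 5.22

Ω = 5.22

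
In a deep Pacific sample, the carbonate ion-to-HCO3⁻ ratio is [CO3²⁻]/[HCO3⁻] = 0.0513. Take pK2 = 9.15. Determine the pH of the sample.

From K2 = [H⁺][CO3²⁻]/[HCO3⁻]:  pH = pK2 + log₁₀([CO3²⁻]/[HCO3⁻])
log₁₀(0.0513) = -1.290
pH = 9.15 + (-1.290) = 7.86

pH = 7.86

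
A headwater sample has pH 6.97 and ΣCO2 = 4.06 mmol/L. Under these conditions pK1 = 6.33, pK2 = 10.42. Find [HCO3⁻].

α₁ = 1 / (1 + [H⁺]/K1 + K2/[H⁺]) = 1 / (1 + 10^-0.64 + 10^-3.45)
   = 1 / (1 + 0.22909 + 0.00035481) = 1/1.2294 = 0.8134
[HCO3⁻] = α₁ × DIC = 0.8134 × 4.06 = 3.30 mmol/L

[HCO3⁻] = 3.30 mmol/L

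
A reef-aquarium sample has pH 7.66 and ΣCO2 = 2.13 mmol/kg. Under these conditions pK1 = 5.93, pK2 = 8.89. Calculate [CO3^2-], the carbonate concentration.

α₂ = 1 / (1 + [H⁺]/K2 + [H⁺]²/(K1K2)) = 1 / (1 + 10^+1.23 + 10^-0.50)
   = 1 / (1 + 16.982 + 0.31623) = 1/18.299 = 0.05465
[CO3²⁻] = α₂ × DIC = 0.05465 × 2.13 = 0.116 mmol/kg

[CO3²⁻] = 0.116 mmol/kg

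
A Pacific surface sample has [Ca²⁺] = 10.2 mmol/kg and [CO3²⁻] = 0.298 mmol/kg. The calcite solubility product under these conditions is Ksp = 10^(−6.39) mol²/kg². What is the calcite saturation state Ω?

Ω = 7.46

Ksp = 10^(−6.39) = 4.074×10^-7
Ω = [Ca²⁺][CO3²⁻]/Ksp = (10.2×10^-3)(0.298×10^-3) / 4.074×10^-7 = 7.46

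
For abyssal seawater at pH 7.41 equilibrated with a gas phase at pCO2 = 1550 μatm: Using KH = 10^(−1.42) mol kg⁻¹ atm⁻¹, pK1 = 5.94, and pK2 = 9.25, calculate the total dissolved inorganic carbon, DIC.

[CO2*] = KH · pCO2 = 10^(−1.42) × 1550×10^-6 = 5.893×10^-5 mol/kg
α₀ = 1/(1 + K1/[H⁺] + K1K2/[H⁺]²) = 1/(1 + 10^+1.47 + 10^-0.37) = 0.03232
DIC = [CO2*]/α₀ = 5.893×10^-5 / 0.03232 = 1.82 mmol/kg

DIC = 1.82 mmol/kg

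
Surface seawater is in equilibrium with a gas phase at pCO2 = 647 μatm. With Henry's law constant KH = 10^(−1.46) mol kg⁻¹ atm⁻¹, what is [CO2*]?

[CO2*] = 22.4 μmol/kg

KH = 10^(−1.46) = 3.467×10^-2 mol kg⁻¹ atm⁻¹
[CO2*] = KH · pCO2 = 3.467×10^-2 × 647×10^-6 atm = 2.24×10^-5 mol/kg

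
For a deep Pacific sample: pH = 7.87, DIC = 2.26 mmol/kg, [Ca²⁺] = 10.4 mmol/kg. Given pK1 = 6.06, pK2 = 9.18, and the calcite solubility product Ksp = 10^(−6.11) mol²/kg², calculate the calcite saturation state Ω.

Ω = 1.39

α₂ = 1 / (1 + [H⁺]/K2 + [H⁺]²/(K1K2)) = 1 / (1 + 10^+1.31 + 10^-0.50)
   = 1 / (1 + 20.417 + 0.31623) = 1/21.734 = 0.04601
[CO3²⁻] = α₂ × DIC = 0.04601 × 2.26 = 0.1040 mmol/kg
Ksp = 10^(−6.11) = 7.762×10^-7
Ω = [Ca²⁺][CO3²⁻]/Ksp = (10.4×10^-3)(1.040×10^-4) / 7.762×10^-7 = 1.39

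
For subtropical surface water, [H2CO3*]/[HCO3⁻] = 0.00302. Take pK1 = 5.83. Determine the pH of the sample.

From K1 = [H⁺][HCO3⁻]/[H2CO3*]:  pH = pK1 − log₁₀([H2CO3*]/[HCO3⁻])
log₁₀(0.00302) = -2.520
pH = 5.83 − (-2.520) = 8.35

pH = 8.35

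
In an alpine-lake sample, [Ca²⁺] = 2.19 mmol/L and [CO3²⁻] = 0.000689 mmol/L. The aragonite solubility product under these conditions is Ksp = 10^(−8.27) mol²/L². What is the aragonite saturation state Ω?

Ω = 0.281

Ksp = 10^(−8.27) = 5.370×10^-9
Ω = [Ca²⁺][CO3²⁻]/Ksp = (2.19×10^-3)(0.000689×10^-3) / 5.370×10^-9 = 0.281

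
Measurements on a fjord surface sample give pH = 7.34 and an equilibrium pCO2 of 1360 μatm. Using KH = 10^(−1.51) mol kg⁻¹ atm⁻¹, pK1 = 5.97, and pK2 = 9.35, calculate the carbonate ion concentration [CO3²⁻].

[CO2*] = KH · pCO2 = 10^(−1.51) × 1360×10^-6 = 4.203×10^-5 mol/kg
α₀ = 1/(1 + K1/[H⁺] + K1K2/[H⁺]²) = 1/(1 + 10^+1.37 + 10^-0.64) = 0.04053
DIC = [CO2*]/α₀ = 4.203×10^-5 / 0.04053 = 1.037 mmol/kg
[CO3²⁻] = α₂·DIC; α₂ = 0.009286, so [CO3²⁻] = 0.009286 × 1.037 = 0.00963 mmol/kg = 9.63 μmol/kg

[CO3²⁻] = 9.63 μmol/kg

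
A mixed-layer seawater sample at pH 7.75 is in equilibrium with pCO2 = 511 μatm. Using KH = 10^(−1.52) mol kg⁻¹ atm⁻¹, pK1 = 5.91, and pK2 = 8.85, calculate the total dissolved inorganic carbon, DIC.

[CO2*] = KH · pCO2 = 10^(−1.52) × 511×10^-6 = 1.543×10^-5 mol/kg
α₀ = 1/(1 + K1/[H⁺] + K1K2/[H⁺]²) = 1/(1 + 10^+1.84 + 10^+0.74) = 0.01321
DIC = [CO2*]/α₀ = 1.543×10^-5 / 0.01321 = 1.17 mmol/kg

DIC = 1.17 mmol/kg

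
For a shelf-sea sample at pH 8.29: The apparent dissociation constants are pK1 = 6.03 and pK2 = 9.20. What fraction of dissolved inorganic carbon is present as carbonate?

α₂ = 1 / (1 + [H⁺]/K2 + [H⁺]²/(K1K2)) = 1 / (1 + 10^+0.91 + 10^-1.35)
   = 1 / (1 + 8.1283 + 0.044668) = 1/9.1730 = 0.1090

α₂ = 0.109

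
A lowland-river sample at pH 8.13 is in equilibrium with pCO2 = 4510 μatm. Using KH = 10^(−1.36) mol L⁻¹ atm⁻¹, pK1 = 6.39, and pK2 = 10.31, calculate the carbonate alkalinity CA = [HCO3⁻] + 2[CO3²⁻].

CA = 11.0 mmol/L

[CO2*] = KH · pCO2 = 10^(−1.36) × 4510×10^-6 = 1.969×10^-4 mol/L
α₀ = 1/(1 + K1/[H⁺] + K1K2/[H⁺]²) = 1/(1 + 10^+1.74 + 10^-0.44) = 0.01776
DIC = [CO2*]/α₀ = 1.969×10^-4 / 0.01776 = 11.09 mmol/L
CA = (α₁ + 2α₂)·DIC = (0.9758 + 2×0.006447) × 11.09 = 11.0 mmol/L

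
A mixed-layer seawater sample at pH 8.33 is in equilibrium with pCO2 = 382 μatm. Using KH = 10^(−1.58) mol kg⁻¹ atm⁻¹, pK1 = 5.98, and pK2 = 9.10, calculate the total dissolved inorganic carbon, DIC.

[CO2*] = KH · pCO2 = 10^(−1.58) × 382×10^-6 = 1.005×10^-5 mol/kg
α₀ = 1/(1 + K1/[H⁺] + K1K2/[H⁺]²) = 1/(1 + 10^+2.35 + 10^+1.58) = 0.003804
DIC = [CO2*]/α₀ = 1.005×10^-5 / 0.003804 = 2.64 mmol/kg

DIC = 2.64 mmol/kg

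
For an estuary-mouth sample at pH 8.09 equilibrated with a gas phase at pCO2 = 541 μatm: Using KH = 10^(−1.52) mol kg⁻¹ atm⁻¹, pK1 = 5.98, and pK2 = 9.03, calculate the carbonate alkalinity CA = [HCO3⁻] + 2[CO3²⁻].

[CO2*] = KH · pCO2 = 10^(−1.52) × 541×10^-6 = 1.634×10^-5 mol/kg
α₀ = 1/(1 + K1/[H⁺] + K1K2/[H⁺]²) = 1/(1 + 10^+2.11 + 10^+1.17) = 0.006915
DIC = [CO2*]/α₀ = 1.634×10^-5 / 0.006915 = 2.363 mmol/kg
CA = (α₁ + 2α₂)·DIC = (0.8908 + 2×0.1023) × 2.363 = 2.59 mmol/kg

CA = 2.59 mmol/kg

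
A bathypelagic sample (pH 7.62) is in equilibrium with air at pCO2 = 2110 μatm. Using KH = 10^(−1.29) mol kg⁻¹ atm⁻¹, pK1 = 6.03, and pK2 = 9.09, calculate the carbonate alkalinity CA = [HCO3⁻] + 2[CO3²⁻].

[CO2*] = KH · pCO2 = 10^(−1.29) × 2110×10^-6 = 1.082×10^-4 mol/kg
α₀ = 1/(1 + K1/[H⁺] + K1K2/[H⁺]²) = 1/(1 + 10^+1.59 + 10^+0.12) = 0.02426
DIC = [CO2*]/α₀ = 1.082×10^-4 / 0.02426 = 4.461 mmol/kg
CA = (α₁ + 2α₂)·DIC = (0.9438 + 2×0.03198) × 4.461 = 4.50 mmol/kg

CA = 4.50 mmol/kg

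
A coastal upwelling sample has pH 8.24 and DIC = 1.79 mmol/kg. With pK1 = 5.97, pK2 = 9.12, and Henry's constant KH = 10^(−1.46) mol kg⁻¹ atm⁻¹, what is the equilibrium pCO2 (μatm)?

pCO2 = 244 μatm

α₀ = 1 / (1 + K1/[H⁺] + K1K2/[H⁺]²) = 1 / (1 + 10^+2.27 + 10^+1.39)
   = 1 / (1 + 186.21 + 24.547) = 1/211.76 = 0.004722
[CO2*] = α₀ × DIC = 0.004722 × 1.79 = 0.008453 mmol/kg = 8.453 μmol/kg
pCO2 = [CO2*]/KH = 8.453×10^-6 / 3.467×10^-2 = 244 μatm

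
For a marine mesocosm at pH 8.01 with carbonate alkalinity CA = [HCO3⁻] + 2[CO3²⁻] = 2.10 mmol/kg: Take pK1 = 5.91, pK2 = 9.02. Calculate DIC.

DIC = 1.94 mmol/kg

CA = [HCO3⁻] + 2[CO3²⁻] = (α₁ + 2α₂)·DIC
At pH 8.01: [H⁺]/K1 = 10^-2.10 = 0.0079433, K2/[H⁺] = 10^-1.01 = 0.097724
α₁ = 1/(1 + 0.0079433 + 0.097724) = 1/1.1057 = 0.9044; α₂ = α₁·K2/[H⁺] = 0.08838
α₁ + 2α₂ = 1.0812
DIC = CA / (α₁ + 2α₂) = 2.10 / 1.0812 = 1.94 mmol/kg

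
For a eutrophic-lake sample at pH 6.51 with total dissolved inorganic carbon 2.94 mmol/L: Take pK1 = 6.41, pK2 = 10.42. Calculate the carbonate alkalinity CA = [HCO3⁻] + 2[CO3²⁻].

CA = [HCO3⁻] + 2[CO3²⁻] = (α₁ + 2α₂)·DIC
At pH 6.51: [H⁺]/K1 = 10^-0.10 = 0.79433, K2/[H⁺] = 10^-3.91 = 0.00012303
α₁ = 1/(1 + 0.79433 + 0.00012303) = 1/1.7945 = 0.5573; α₂ = α₁·K2/[H⁺] = 6.856×10^-5
α₁ + 2α₂ = 0.5574
CA = 0.5574 × 2.94 = 1.64 mmol/L

CA = 1.64 mmol/L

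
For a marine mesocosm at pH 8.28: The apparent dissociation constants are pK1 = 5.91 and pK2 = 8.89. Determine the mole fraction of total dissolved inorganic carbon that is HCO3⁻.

α₁ = 1 / (1 + [H⁺]/K1 + K2/[H⁺]) = 1 / (1 + 10^-2.37 + 10^-0.61)
   = 1 / (1 + 0.0042658 + 0.24547) = 1/1.2497 = 0.8002

α₁ = 0.800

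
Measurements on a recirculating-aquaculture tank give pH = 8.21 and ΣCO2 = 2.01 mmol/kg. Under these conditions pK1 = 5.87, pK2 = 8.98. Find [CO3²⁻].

α₂ = 1 / (1 + [H⁺]/K2 + [H⁺]²/(K1K2)) = 1 / (1 + 10^+0.77 + 10^-1.57)
   = 1 / (1 + 5.8884 + 0.026915) = 1/6.9154 = 0.1446
[CO3²⁻] = α₂ × DIC = 0.1446 × 2.01 = 0.291 mmol/kg

[CO3²⁻] = 0.291 mmol/kg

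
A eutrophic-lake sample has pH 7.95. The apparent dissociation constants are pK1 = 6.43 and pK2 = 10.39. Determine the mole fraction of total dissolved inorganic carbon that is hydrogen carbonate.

α₁ = 0.967

α₁ = 1 / (1 + [H⁺]/K1 + K2/[H⁺]) = 1 / (1 + 10^-1.52 + 10^-2.44)
   = 1 / (1 + 0.030200 + 0.0036308) = 1/1.0338 = 0.9673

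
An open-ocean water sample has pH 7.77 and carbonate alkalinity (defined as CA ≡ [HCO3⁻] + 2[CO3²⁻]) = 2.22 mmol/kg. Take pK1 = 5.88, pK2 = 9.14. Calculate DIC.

DIC = 2.16 mmol/kg

CA = [HCO3⁻] + 2[CO3²⁻] = (α₁ + 2α₂)·DIC
At pH 7.77: [H⁺]/K1 = 10^-1.89 = 0.012882, K2/[H⁺] = 10^-1.37 = 0.042658
α₁ = 1/(1 + 0.012882 + 0.042658) = 1/1.0555 = 0.9474; α₂ = α₁·K2/[H⁺] = 0.04041
α₁ + 2α₂ = 1.0282
DIC = CA / (α₁ + 2α₂) = 2.22 / 1.0282 = 2.16 mmol/kg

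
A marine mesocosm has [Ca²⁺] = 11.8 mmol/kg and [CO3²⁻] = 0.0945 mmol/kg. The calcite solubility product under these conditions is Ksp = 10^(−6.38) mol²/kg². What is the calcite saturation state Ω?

Ω = 2.67

Ksp = 10^(−6.38) = 4.169×10^-7
Ω = [Ca²⁺][CO3²⁻]/Ksp = (11.8×10^-3)(0.0945×10^-3) / 4.169×10^-7 = 2.67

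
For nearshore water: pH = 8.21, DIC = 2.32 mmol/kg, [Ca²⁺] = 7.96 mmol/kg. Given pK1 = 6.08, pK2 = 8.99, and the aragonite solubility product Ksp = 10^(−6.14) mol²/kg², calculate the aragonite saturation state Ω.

Ω = 3.61

α₂ = 1 / (1 + [H⁺]/K2 + [H⁺]²/(K1K2)) = 1 / (1 + 10^+0.78 + 10^-1.35)
   = 1 / (1 + 6.0256 + 0.044668) = 1/7.0703 = 0.1414
[CO3²⁻] = α₂ × DIC = 0.1414 × 2.32 = 0.3281 mmol/kg
Ksp = 10^(−6.14) = 7.244×10^-7
Ω = [Ca²⁺][CO3²⁻]/Ksp = (7.96×10^-3)(3.281×10^-4) / 7.244×10^-7 = 3.61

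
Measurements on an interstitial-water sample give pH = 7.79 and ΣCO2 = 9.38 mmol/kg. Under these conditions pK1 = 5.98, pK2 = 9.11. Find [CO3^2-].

[CO3²⁻] = 0.422 mmol/kg

α₂ = 1 / (1 + [H⁺]/K2 + [H⁺]²/(K1K2)) = 1 / (1 + 10^+1.32 + 10^-0.49)
   = 1 / (1 + 20.893 + 0.32359) = 1/22.217 = 0.04501
[CO3²⁻] = α₂ × DIC = 0.04501 × 9.38 = 0.422 mmol/kg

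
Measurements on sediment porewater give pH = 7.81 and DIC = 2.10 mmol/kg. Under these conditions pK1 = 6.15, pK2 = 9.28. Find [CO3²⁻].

[CO3²⁻] = 0.0674 mmol/kg

α₂ = 1 / (1 + [H⁺]/K2 + [H⁺]²/(K1K2)) = 1 / (1 + 10^+1.47 + 10^-0.19)
   = 1 / (1 + 29.512 + 0.64565) = 1/31.158 = 0.03209
[CO3²⁻] = α₂ × DIC = 0.03209 × 2.10 = 0.0674 mmol/kg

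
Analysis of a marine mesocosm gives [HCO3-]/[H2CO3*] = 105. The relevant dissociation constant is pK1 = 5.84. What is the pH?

From K1 = [H⁺][HCO3-]/[H2CO3*]:  pH = pK1 + log₁₀([HCO3-]/[H2CO3*])
log₁₀(105) = +2.021
pH = 5.84 + (+2.021) = 7.86

pH = 7.86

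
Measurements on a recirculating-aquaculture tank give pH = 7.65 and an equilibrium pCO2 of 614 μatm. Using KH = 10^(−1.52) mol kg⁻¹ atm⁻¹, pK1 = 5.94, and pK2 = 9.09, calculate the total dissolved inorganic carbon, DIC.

[CO2*] = KH · pCO2 = 10^(−1.52) × 614×10^-6 = 1.854×10^-5 mol/kg
α₀ = 1/(1 + K1/[H⁺] + K1K2/[H⁺]²) = 1/(1 + 10^+1.71 + 10^+0.27) = 0.01847
DIC = [CO2*]/α₀ = 1.854×10^-5 / 0.01847 = 1.00 mmol/kg

DIC = 1.00 mmol/kg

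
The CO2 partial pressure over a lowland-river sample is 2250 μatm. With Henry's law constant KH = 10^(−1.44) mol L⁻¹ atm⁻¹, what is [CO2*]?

[CO2*] = 81.7 μmol/L

KH = 10^(−1.44) = 3.631×10^-2 mol L⁻¹ atm⁻¹
[CO2*] = KH · pCO2 = 3.631×10^-2 × 2250×10^-6 atm = 8.17×10^-5 mol/L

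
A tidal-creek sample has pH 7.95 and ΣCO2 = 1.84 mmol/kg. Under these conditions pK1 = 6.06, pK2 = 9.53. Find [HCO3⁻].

[HCO3⁻] = 1.77 mmol/kg

α₁ = 1 / (1 + [H⁺]/K1 + K2/[H⁺]) = 1 / (1 + 10^-1.89 + 10^-1.58)
   = 1 / (1 + 0.012882 + 0.026303) = 1/1.0392 = 0.9623
[HCO3⁻] = α₁ × DIC = 0.9623 × 1.84 = 1.77 mmol/kg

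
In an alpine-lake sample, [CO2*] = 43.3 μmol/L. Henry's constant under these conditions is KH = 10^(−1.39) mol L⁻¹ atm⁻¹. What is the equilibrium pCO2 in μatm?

pCO2 = 1060 μatm

KH = 10^(−1.39) = 4.074×10^-2 mol L⁻¹ atm⁻¹
pCO2 = [CO2*]/KH = 43.3×10^-6 / 4.074×10^-2 = 1.06×10^-3 atm = 1060 μatm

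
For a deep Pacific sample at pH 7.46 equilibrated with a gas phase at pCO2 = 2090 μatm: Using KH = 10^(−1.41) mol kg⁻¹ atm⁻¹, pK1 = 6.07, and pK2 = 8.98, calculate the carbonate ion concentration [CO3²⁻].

[CO2*] = KH · pCO2 = 10^(−1.41) × 2090×10^-6 = 8.131×10^-5 mol/kg
α₀ = 1/(1 + K1/[H⁺] + K1K2/[H⁺]²) = 1/(1 + 10^+1.39 + 10^-0.13) = 0.03804
DIC = [CO2*]/α₀ = 8.131×10^-5 / 0.03804 = 2.138 mmol/kg
[CO3²⁻] = α₂·DIC; α₂ = 0.02820, so [CO3²⁻] = 0.02820 × 2.138 = 0.0603 mmol/kg

[CO3²⁻] = 0.0603 mmol/kg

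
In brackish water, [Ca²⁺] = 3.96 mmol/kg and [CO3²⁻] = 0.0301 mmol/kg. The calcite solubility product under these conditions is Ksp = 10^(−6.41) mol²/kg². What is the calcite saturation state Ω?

Ksp = 10^(−6.41) = 3.890×10^-7
Ω = [Ca²⁺][CO3²⁻]/Ksp = (3.96×10^-3)(0.0301×10^-3) / 3.890×10^-7 = 0.306

Ω = 0.306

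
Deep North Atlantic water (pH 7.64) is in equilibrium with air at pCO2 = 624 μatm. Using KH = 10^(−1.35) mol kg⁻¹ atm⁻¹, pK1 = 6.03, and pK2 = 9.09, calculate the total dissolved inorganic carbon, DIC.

[CO2*] = KH · pCO2 = 10^(−1.35) × 624×10^-6 = 2.787×10^-5 mol/kg
α₀ = 1/(1 + K1/[H⁺] + K1K2/[H⁺]²) = 1/(1 + 10^+1.61 + 10^+0.16) = 0.02316
DIC = [CO2*]/α₀ = 2.787×10^-5 / 0.02316 = 1.20 mmol/kg

DIC = 1.20 mmol/kg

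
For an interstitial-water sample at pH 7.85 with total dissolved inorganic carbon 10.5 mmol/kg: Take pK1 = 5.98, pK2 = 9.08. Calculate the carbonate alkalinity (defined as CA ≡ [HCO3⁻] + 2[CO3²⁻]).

CA = 10.9 mmol/kg

CA = [HCO3⁻] + 2[CO3²⁻] = (α₁ + 2α₂)·DIC
At pH 7.85: [H⁺]/K1 = 10^-1.87 = 0.013490, K2/[H⁺] = 10^-1.23 = 0.058884
α₁ = 1/(1 + 0.013490 + 0.058884) = 1/1.0724 = 0.9325; α₂ = α₁·K2/[H⁺] = 0.05491
α₁ + 2α₂ = 1.0423
CA = 1.0423 × 10.5 = 10.9 mmol/kg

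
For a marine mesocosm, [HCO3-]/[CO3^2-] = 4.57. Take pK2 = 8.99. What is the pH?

From K2 = [H⁺][CO3^2-]/[HCO3-]:  pH = pK2 − log₁₀([HCO3-]/[CO3^2-])
log₁₀(4.57) = +0.660
pH = 8.99 − (+0.660) = 8.33

pH = 8.33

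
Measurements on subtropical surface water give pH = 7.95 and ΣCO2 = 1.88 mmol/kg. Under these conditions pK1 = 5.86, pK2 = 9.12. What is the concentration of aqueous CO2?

[CO2*] = 14.2 μmol/kg

α₀ = 1 / (1 + K1/[H⁺] + K1K2/[H⁺]²) = 1 / (1 + 10^+2.09 + 10^+0.92)
   = 1 / (1 + 123.03 + 8.3176) = 1/132.34 = 0.007556
[CO2*] = α₀ × DIC = 0.007556 × 1.88 = 0.0142 mmol/kg = 14.2 μmol/kg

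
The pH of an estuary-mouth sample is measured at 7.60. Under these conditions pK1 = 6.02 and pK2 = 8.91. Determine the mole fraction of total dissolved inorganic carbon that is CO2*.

α₀ = 1 / (1 + K1/[H⁺] + K1K2/[H⁺]²) = 1 / (1 + 10^+1.58 + 10^+0.27)
   = 1 / (1 + 38.019 + 1.8621) = 1/40.881 = 0.02446

α₀ = 0.0245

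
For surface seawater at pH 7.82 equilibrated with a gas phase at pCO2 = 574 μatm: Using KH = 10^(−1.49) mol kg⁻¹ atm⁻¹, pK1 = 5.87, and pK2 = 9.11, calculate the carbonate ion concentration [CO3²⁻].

[CO3²⁻] = 0.0849 mmol/kg

[CO2*] = KH · pCO2 = 10^(−1.49) × 574×10^-6 = 1.857×10^-5 mol/kg
α₀ = 1/(1 + K1/[H⁺] + K1K2/[H⁺]²) = 1/(1 + 10^+1.95 + 10^+0.66) = 0.01056
DIC = [CO2*]/α₀ = 1.857×10^-5 / 0.01056 = 1.759 mmol/kg
[CO3²⁻] = α₂·DIC; α₂ = 0.04827, so [CO3²⁻] = 0.04827 × 1.759 = 0.0849 mmol/kg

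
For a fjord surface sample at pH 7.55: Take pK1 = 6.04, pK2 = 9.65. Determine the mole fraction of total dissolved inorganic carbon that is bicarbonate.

α₁ = 1 / (1 + [H⁺]/K1 + K2/[H⁺]) = 1 / (1 + 10^-1.51 + 10^-2.10)
   = 1 / (1 + 0.030903 + 0.0079433) = 1/1.0388 = 0.9626

α₁ = 0.963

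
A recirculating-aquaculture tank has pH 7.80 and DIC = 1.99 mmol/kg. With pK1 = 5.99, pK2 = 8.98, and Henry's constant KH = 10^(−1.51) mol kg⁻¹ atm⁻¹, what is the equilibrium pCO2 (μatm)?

pCO2 = 922 μatm

α₀ = 1 / (1 + K1/[H⁺] + K1K2/[H⁺]²) = 1 / (1 + 10^+1.81 + 10^+0.63)
   = 1 / (1 + 64.565 + 4.2658) = 1/69.831 = 0.01432
[CO2*] = α₀ × DIC = 0.01432 × 1.99 = 0.02850 mmol/kg
pCO2 = [CO2*]/KH = 2.850×10^-5 / 3.090×10^-2 = 922 μatm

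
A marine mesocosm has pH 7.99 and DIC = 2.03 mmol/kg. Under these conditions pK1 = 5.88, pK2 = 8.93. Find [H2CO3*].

[CO2*] = 14.0 μmol/kg

α₀ = 1 / (1 + K1/[H⁺] + K1K2/[H⁺]²) = 1 / (1 + 10^+2.11 + 10^+1.17)
   = 1 / (1 + 128.82 + 14.791) = 1/144.62 = 0.006915
[CO2*] = α₀ × DIC = 0.006915 × 2.03 = 0.0140 mmol/kg = 14.0 μmol/kg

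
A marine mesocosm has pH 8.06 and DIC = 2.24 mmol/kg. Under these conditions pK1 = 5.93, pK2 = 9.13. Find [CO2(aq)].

α₀ = 1 / (1 + K1/[H⁺] + K1K2/[H⁺]²) = 1 / (1 + 10^+2.13 + 10^+1.06)
   = 1 / (1 + 134.90 + 11.482) = 1/147.38 = 0.006785
[CO2*] = α₀ × DIC = 0.006785 × 2.24 = 0.0152 mmol/kg = 15.2 μmol/kg

[CO2*] = 15.2 μmol/kg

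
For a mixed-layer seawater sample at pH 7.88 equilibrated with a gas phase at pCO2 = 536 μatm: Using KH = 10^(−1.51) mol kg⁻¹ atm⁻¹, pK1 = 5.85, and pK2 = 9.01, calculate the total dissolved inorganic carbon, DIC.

DIC = 1.92 mmol/kg

[CO2*] = KH · pCO2 = 10^(−1.51) × 536×10^-6 = 1.656×10^-5 mol/kg
α₀ = 1/(1 + K1/[H⁺] + K1K2/[H⁺]²) = 1/(1 + 10^+2.03 + 10^+0.90) = 0.008614
DIC = [CO2*]/α₀ = 1.656×10^-5 / 0.008614 = 1.92 mmol/kg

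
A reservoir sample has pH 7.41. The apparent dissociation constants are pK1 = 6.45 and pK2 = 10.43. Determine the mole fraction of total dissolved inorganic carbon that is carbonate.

α₂ = 0.000860

α₂ = 1 / (1 + [H⁺]/K2 + [H⁺]²/(K1K2)) = 1 / (1 + 10^+3.02 + 10^+2.06)
   = 1 / (1 + 1047.1 + 114.82) = 1/1162.9 = 0.0008599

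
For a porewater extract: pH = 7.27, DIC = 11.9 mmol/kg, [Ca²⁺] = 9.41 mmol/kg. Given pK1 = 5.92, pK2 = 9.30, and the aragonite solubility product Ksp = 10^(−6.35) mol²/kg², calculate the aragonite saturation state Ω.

Ω = 2.22

α₂ = 1 / (1 + [H⁺]/K2 + [H⁺]²/(K1K2)) = 1 / (1 + 10^+2.03 + 10^+0.68)
   = 1 / (1 + 107.15 + 4.7863) = 1/112.94 = 0.008854
[CO3²⁻] = α₂ × DIC = 0.008854 × 11.9 = 0.1054 mmol/kg
Ksp = 10^(−6.35) = 4.467×10^-7
Ω = [Ca²⁺][CO3²⁻]/Ksp = (9.41×10^-3)(1.054×10^-4) / 4.467×10^-7 = 2.22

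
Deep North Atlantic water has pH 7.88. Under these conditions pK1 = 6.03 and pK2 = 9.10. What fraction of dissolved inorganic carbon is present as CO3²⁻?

α₂ = 1 / (1 + [H⁺]/K2 + [H⁺]²/(K1K2)) = 1 / (1 + 10^+1.22 + 10^-0.63)
   = 1 / (1 + 16.596 + 0.23442) = 1/17.830 = 0.05608

α₂ = 0.0561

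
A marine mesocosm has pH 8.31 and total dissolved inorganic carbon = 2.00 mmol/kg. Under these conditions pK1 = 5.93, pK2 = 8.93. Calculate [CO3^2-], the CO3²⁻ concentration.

α₂ = 1 / (1 + [H⁺]/K2 + [H⁺]²/(K1K2)) = 1 / (1 + 10^+0.62 + 10^-1.76)
   = 1 / (1 + 4.1687 + 0.017378) = 1/5.1861 = 0.1928
[CO3²⁻] = α₂ × DIC = 0.1928 × 2.00 = 0.386 mmol/kg

[CO3²⁻] = 0.386 mmol/kg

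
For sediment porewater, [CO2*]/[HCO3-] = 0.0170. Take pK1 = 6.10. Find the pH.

pH = 7.87

From K1 = [H⁺][HCO3-]/[CO2*]:  pH = pK1 − log₁₀([CO2*]/[HCO3-])
log₁₀(0.0170) = -1.770
pH = 6.10 − (-1.770) = 7.87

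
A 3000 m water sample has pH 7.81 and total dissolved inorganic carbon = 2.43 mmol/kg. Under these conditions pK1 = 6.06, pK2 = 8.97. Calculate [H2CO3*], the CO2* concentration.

[CO2*] = 0.0398 mmol/kg

α₀ = 1 / (1 + K1/[H⁺] + K1K2/[H⁺]²) = 1 / (1 + 10^+1.75 + 10^+0.59)
   = 1 / (1 + 56.234 + 3.8905) = 1/61.125 = 0.01636
[CO2*] = α₀ × DIC = 0.01636 × 2.43 = 0.0398 mmol/kg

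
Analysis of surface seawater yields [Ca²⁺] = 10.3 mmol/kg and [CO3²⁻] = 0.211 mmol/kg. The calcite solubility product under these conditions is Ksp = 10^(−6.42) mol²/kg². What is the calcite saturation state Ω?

Ω = 5.72

Ksp = 10^(−6.42) = 3.802×10^-7
Ω = [Ca²⁺][CO3²⁻]/Ksp = (10.3×10^-3)(0.211×10^-3) / 3.802×10^-7 = 5.72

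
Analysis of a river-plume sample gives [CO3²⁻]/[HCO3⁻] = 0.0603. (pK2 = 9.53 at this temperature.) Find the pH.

pH = 8.31

From K2 = [H⁺][CO3²⁻]/[HCO3⁻]:  pH = pK2 + log₁₀([CO3²⁻]/[HCO3⁻])
log₁₀(0.0603) = -1.220
pH = 9.53 + (-1.220) = 8.31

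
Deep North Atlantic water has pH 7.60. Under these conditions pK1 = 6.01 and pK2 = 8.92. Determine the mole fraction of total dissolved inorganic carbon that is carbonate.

α₂ = 0.0446

α₂ = 1 / (1 + [H⁺]/K2 + [H⁺]²/(K1K2)) = 1 / (1 + 10^+1.32 + 10^-0.27)
   = 1 / (1 + 20.893 + 0.53703) = 1/22.430 = 0.04458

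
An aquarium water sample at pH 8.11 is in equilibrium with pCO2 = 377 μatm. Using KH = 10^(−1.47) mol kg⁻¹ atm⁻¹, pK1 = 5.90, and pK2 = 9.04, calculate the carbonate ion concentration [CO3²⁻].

[CO2*] = KH · pCO2 = 10^(−1.47) × 377×10^-6 = 1.277×10^-5 mol/kg
α₀ = 1/(1 + K1/[H⁺] + K1K2/[H⁺]²) = 1/(1 + 10^+2.21 + 10^+1.28) = 0.005487
DIC = [CO2*]/α₀ = 1.277×10^-5 / 0.005487 = 2.328 mmol/kg
[CO3²⁻] = α₂·DIC; α₂ = 0.1046, so [CO3²⁻] = 0.1046 × 2.328 = 0.243 mmol/kg

[CO3²⁻] = 0.243 mmol/kg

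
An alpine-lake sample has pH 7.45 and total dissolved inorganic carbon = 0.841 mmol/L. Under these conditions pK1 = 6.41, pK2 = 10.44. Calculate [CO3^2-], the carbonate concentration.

α₂ = 1 / (1 + [H⁺]/K2 + [H⁺]²/(K1K2)) = 1 / (1 + 10^+2.99 + 10^+1.95)
   = 1 / (1 + 977.24 + 89.125) = 1/1067.4 = 0.0009369
[CO3²⁻] = α₂ × DIC = 0.0009369 × 0.841 = 0.000788 mmol/L = 0.788 μmol/L

[CO3²⁻] = 0.788 μmol/L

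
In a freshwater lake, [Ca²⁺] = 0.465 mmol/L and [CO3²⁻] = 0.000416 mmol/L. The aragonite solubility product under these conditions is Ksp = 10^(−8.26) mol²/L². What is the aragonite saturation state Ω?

Ksp = 10^(−8.26) = 5.495×10^-9
Ω = [Ca²⁺][CO3²⁻]/Ksp = (0.465×10^-3)(0.000416×10^-3) / 5.495×10^-9 = 0.0352

Ω = 0.0352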